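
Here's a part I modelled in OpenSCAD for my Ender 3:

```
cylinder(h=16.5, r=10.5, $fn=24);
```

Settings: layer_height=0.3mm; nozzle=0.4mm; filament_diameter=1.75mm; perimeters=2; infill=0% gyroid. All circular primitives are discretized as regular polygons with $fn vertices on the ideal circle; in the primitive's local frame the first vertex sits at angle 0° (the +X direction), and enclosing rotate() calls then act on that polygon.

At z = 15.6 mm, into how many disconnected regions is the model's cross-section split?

At z = 15.6 mm: the r=10.5 cylinder gives a regular 24-gon of circumradius 10.5 (constant along its height). The result has 1 disconnected region.

1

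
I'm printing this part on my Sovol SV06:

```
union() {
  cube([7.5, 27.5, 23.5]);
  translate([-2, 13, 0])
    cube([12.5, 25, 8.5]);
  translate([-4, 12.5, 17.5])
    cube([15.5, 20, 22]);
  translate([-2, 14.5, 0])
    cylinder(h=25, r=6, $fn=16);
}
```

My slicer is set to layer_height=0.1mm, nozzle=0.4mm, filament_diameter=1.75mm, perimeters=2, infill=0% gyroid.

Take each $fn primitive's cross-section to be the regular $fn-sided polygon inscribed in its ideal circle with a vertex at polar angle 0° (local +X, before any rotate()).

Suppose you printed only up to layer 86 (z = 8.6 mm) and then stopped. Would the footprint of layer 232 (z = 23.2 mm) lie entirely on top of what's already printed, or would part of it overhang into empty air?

Compare the two slices. At z = 8.6: the 7.5×27.5 cube contributes its full rectangle (area 206.25 mm²); the cube at (-2, 13) does not reach this height (z outside [0, 8.5]); the cube at (-4, 12.5) is absent (z outside [17.5, 39.5]); the r=6 cylinder at (-2, 14.5) contributes a regular 16-gon of circumradius 6 (area = (16/2)·6.000²·sin(360°/16) = 110.21 mm²); Merging all regions: the regions partially overlap — summed areas 316.46 mm² minus the doubly-counted overlap 31.90 mm² gives 284.56 mm² — area = 284.56 mm². At z = 23.2: the cube (footprint 7.5×27.5) is included at this height (area 206.25 mm²); the cube at (-2, 13) is absent (z outside [0, 8.5]); the 15.5×20 cube at (-4, 12.5) contributes its full rectangle (area 310.00 mm²); the r=6 cylinder at (-2, 14.5) contributes a regular 16-gon of circumradius 6 (area = (16/2)·6.000²·sin(360°/16) = 110.21 mm²); Taking the union: the regions partially overlap — summed areas 626.46 mm² minus the doubly-counted overlap 175.61 mm² gives 450.86 mm² — area = 450.86 mm². Checking containment: at z = 23.2 the cross-section extends beyond the z = 8.6 cross-section by about 166.30 mm².

part overhangs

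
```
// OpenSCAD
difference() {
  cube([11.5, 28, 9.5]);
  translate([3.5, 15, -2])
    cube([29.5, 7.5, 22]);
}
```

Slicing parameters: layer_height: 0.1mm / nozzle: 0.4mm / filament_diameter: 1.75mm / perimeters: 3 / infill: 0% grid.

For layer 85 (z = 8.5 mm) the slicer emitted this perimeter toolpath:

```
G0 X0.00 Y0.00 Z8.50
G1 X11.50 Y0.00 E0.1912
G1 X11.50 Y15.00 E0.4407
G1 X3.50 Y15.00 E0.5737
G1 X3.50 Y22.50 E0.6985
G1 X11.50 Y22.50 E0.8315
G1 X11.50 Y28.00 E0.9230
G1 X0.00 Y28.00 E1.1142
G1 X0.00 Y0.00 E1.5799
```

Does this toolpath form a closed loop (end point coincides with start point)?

yes

Start point (G0): (0.00, 0.00). End point (last G1): the path returns to the start — closed.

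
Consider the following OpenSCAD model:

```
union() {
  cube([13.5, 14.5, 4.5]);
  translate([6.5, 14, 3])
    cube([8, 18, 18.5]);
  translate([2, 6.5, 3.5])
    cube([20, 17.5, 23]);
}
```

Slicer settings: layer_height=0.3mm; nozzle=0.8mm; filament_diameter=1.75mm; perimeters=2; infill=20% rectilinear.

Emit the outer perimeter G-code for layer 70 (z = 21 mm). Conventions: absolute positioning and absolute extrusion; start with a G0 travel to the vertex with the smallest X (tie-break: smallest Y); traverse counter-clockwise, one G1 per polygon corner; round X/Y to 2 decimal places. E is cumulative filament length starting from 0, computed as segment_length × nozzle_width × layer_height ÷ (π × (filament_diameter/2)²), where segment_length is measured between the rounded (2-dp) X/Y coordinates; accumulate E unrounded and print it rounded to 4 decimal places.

At z = 21 mm: the cube is absent (z outside [0, 4.5]); the cube at (6.5, 14) (footprint 8×18) is included at this height; the cube at (2, 6.5) is present — its section is the full 20×17.5 rectangle; Merging all regions: the regions partially overlap (shared area 80.00 mm²), so overlapping operands fuse into one piece — 1 connected region. The outline is a single polygon with 8 vertices. Extrusion per mm of travel: 0.8 × 0.3 / (π × 0.875²) = 0.099780. Accumulating E over each segment gives final E = 9.0800.

G0 X2.00 Y6.50 Z21.00
G1 X22.00 Y6.50 E1.9956
G1 X22.00 Y24.00 E3.7418
G1 X14.50 Y24.00 E4.4901
G1 X14.50 Y32.00 E5.2884
G1 X6.50 Y32.00 E6.0866
G1 X6.50 Y24.00 E6.8848
G1 X2.00 Y24.00 E7.3339
G1 X2.00 Y6.50 E9.0800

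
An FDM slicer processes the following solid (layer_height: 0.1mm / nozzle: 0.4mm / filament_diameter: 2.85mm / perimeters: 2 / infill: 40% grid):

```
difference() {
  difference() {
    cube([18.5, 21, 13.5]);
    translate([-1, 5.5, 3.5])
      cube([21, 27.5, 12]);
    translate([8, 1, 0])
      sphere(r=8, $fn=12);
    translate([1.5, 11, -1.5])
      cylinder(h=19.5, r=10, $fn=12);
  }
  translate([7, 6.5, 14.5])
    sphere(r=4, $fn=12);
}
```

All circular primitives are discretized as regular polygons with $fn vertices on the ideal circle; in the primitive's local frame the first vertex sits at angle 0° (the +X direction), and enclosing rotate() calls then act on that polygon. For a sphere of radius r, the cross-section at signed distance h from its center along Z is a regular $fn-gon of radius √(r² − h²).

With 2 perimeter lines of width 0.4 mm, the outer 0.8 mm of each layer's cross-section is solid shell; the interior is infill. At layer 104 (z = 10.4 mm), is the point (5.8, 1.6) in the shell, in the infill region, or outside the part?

At z = 10.4 mm: the cube is present — its section is the full 18.5×21 rectangle; the 21×27.5 cube at (-1, 5.5) contributes its full rectangle; the sphere at (8, 1) does not reach this height (|z−center|=10.400 > r=8); the r=10 cylinder at (1.5, 11) contributes a regular 12-gon of circumradius 10; Taking the first minus the rest: starting from the 18.5×21 cube, the 21×27.5 cube at (-1, 5.5) partially overlaps it — only the 286.75 mm² overlap (of its 577.50 mm²) is removed, clipping the outline; the r=10 cylinder at (1.5, 11) partially overlaps it — only the 30.59 mm² overlap (of its 300.00 mm²) is removed, clipping the outline — 1 connected region; the sphere at (7, 6.5) is absent (|z−center|=4.100 > r=4); Taking the first minus the rest: none of the subtracted shapes is present at this height, so the result so far is unchanged — 1 connected region. Overall, the cross-section is a single solid region. The nearest boundary edge runs (1.50, 1.00)→(6.50, 2.34); distance from the point to it = 0.53 mm. The point is inside the cross-section, 0.53 mm from the nearest boundary — within the 0.8 mm shell band (2 × 0.4).

shell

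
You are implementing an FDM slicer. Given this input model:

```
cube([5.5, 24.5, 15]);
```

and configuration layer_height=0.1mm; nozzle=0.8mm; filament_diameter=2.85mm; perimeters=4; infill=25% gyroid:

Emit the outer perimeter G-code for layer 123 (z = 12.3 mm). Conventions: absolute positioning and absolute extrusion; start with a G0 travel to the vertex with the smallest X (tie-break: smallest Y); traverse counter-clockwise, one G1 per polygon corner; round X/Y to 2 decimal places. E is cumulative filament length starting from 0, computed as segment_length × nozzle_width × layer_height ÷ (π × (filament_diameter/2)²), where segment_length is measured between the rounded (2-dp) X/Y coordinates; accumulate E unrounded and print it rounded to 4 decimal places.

G0 X0.00 Y0.00 Z12.30
G1 X5.50 Y0.00 E0.0690
G1 X5.50 Y24.50 E0.3762
G1 X0.00 Y24.50 E0.4452
G1 X0.00 Y0.00 E0.7524

At z = 12.3 mm: the 5.5×24.5 cube contributes its full rectangle. The outline is a single polygon with 4 vertices. Extrusion per mm of travel: 0.8 × 0.1 / (π × 1.425²) = 0.012540. Accumulating E over each segment gives final E = 0.7524.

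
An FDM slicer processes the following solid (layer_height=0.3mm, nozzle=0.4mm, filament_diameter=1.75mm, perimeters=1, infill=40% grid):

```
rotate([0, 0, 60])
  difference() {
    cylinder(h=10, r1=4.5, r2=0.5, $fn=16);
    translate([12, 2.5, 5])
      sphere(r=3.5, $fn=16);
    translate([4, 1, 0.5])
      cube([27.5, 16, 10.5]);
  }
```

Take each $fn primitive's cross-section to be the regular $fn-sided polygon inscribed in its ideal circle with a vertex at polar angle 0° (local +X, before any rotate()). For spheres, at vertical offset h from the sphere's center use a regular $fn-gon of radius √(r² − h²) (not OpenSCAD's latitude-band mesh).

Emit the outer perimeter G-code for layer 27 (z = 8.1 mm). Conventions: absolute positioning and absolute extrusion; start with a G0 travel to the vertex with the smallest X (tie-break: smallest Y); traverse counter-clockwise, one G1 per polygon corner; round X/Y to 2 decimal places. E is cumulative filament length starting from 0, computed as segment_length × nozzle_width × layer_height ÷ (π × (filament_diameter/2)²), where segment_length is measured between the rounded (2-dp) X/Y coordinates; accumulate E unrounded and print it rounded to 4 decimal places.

G0 X-1.25 Y0.16 Z8.10
G1 X-1.22 Y-0.33 E0.0245
G1 X-1.00 Y-0.77 E0.0490
G1 X-0.63 Y-1.09 E0.0734
G1 X-0.16 Y-1.25 E0.0982
G1 X0.33 Y-1.22 E0.1227
G1 X0.77 Y-1.00 E0.1472
G1 X1.09 Y-0.63 E0.1717
G1 X1.25 Y-0.16 E0.1964
G1 X1.22 Y0.33 E0.2209
G1 X1.00 Y0.77 E0.2455
G1 X0.63 Y1.09 E0.2699
G1 X0.16 Y1.25 E0.2946
G1 X-0.33 Y1.22 E0.3191
G1 X-0.77 Y1.00 E0.3437
G1 X-1.09 Y0.63 E0.3681
G1 X-1.25 Y0.16 E0.3928

At z = 8.1 mm: the cone (r1=4.5→r2=0.5) has section circumradius 1.260 here — a regular 16-gon; the r=3.5 sphere at (12, 2.5) slices to a regular 16-gon of circumradius 1.625 (√(r²−h²) with h=3.1 from center); the 27.5×16 cube at (4, 1) contributes its full rectangle; Subtracting the remaining from the first: starting from the cone, the r=3.5 sphere at (12, 2.5) misses the remaining region (no effect); the 27.5×16 cube at (4, 1) misses the remaining region (no effect) — 1 connected region; (whole slice rotated 60° about Z — lengths, areas and connectivity unchanged). The outline is a single polygon with 16 vertices. Extrusion per mm of travel: 0.4 × 0.3 / (π × 0.875²) = 0.049890. Accumulating E over each segment gives final E = 0.3928.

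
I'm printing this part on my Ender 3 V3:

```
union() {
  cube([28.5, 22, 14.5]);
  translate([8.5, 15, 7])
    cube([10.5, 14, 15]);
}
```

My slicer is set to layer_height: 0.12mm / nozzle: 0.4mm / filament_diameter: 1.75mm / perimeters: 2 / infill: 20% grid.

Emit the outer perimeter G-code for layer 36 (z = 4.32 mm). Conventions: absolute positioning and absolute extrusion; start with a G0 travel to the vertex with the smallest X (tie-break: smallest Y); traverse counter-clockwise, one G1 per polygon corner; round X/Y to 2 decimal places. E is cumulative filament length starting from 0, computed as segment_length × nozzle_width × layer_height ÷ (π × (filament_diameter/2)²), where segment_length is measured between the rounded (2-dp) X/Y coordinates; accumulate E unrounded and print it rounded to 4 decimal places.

At z = 4.32 mm: the cube is present — its section is the full 28.5×22 rectangle; the cube at (8.5, 15) is absent (z outside [7, 22]); Merging all regions: only the 28.5×22 cube is present, so the union is just that shape — 1 connected region. The outline is a single polygon with 4 vertices. Extrusion per mm of travel: 0.4 × 0.12 / (π × 0.875²) = 0.019956. Accumulating E over each segment gives final E = 2.0156.

G0 X0.00 Y0.00 Z4.32
G1 X28.50 Y0.00 E0.5687
G1 X28.50 Y22.00 E1.0078
G1 X0.00 Y22.00 E1.5765
G1 X0.00 Y0.00 E2.0156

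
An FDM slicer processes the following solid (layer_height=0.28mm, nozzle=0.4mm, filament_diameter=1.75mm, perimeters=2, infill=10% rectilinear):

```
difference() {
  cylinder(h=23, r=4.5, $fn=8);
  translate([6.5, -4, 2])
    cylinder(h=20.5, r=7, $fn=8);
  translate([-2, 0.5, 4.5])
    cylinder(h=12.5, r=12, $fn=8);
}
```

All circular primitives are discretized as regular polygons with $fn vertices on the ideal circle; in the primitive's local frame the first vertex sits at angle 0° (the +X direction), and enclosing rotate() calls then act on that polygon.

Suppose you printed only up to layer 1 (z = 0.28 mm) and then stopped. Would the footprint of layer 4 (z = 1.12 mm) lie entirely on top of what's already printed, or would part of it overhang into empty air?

Compare the two slices. At z = 0.28: the r=4.5 cylinder contributes a regular 8-gon of circumradius 4.5 (area = (8/2)·4.500²·sin(360°/8) = 57.28 mm²); the cylinder at (6.5, -4) is absent (z outside [2, 22.5]); the cylinder at (-2, 0.5) does not reach this height (z outside [4.5, 17]); Taking the first minus the rest: none of the subtracted shapes is present at this height, so the r=4.5 cylinder is unchanged — area = 57.28 mm². At z = 1.12: the r=4.5 cylinder gives a regular 8-gon of circumradius 4.5 (constant along its height) (area = (8/2)·4.500²·sin(360°/8) = 57.28 mm²); the cylinder at (6.5, -4) is not intersected at this z (z outside [2, 22.5]); the cylinder at (-2, 0.5) is absent (z outside [4.5, 17]); Taking the first minus the rest: none of the subtracted shapes is present at this height, so the r=4.5 cylinder is unchanged — area = 57.28 mm². Checking containment: the cross-section at z = 1.12 is a subset of the cross-section at z = 0.28.

entirely on top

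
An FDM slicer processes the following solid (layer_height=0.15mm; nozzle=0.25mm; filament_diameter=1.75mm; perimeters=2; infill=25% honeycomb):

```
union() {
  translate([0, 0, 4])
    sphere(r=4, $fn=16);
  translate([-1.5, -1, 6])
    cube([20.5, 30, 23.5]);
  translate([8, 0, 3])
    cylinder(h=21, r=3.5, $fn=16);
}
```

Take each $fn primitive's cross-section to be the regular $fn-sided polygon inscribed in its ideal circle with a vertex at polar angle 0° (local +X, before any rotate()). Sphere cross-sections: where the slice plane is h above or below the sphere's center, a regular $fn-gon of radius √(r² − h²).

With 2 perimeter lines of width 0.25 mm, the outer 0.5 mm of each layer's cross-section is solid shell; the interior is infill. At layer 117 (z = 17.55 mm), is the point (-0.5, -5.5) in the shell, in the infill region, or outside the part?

outside

At z = 17.55 mm: the sphere is absent (|z−center|=13.550 > r=4); the 20.5×30 cube at (-1.5, -1) contributes its full rectangle; the cylinder at (8, 0): section is a regular 16-gon, circumradius r=3.5; Combining (union): the regions partially overlap (shared area 25.55 mm²), so overlapping operands fuse into one piece — 1 connected region. Overall, the cross-section is a single solid region. The nearest boundary edge runs (4.70, -1.00)→(-1.50, -1.00); distance from the point to it = 4.50 mm. The point is not inside any of the regions above, so it lies outside the cross-section (4.50 mm from the nearest boundary).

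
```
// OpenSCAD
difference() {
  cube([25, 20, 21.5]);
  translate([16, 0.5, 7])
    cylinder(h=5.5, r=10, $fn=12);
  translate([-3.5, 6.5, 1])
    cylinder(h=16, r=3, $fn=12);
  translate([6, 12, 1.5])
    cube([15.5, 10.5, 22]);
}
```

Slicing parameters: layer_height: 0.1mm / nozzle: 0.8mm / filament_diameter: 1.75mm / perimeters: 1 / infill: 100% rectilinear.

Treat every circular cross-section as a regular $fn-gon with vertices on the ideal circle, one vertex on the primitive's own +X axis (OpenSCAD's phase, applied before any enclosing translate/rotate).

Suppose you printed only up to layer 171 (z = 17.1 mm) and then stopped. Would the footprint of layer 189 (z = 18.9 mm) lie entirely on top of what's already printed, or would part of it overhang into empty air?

entirely on top

Compare the two slices. At z = 17.1: the cube is present — its section is the full 25×20 rectangle (area 500.00 mm²); the cylinder at (16, 0.5) is not intersected at this z (z outside [7, 12.5]); the cylinder at (-3.5, 6.5) does not reach this height (z outside [1, 17]); the cube at (6, 12) is present — its section is the full 15.5×10.5 rectangle (area 162.75 mm²); Subtracting the remaining from the first: starting from the 25×20 cube (500.00 mm²), the 15.5×10.5 cube at (6, 12) partially overlaps it — only the 124.00 mm² overlap (of its 162.75 mm²) is removed, clipping the outline — area = 376.00 mm². At z = 18.9: the cube is present — its section is the full 25×20 rectangle (area 500.00 mm²); the cylinder at (16, 0.5) does not reach this height (z outside [7, 12.5]); the cylinder at (-3.5, 6.5) is not intersected at this z (z outside [1, 17]); the cube at (6, 12) is present — its section is the full 15.5×10.5 rectangle (area 162.75 mm²); Subtracting the remaining from the first: starting from the 25×20 cube (500.00 mm²), the 15.5×10.5 cube at (6, 12) partially overlaps it — only the 124.00 mm² overlap (of its 162.75 mm²) is removed, clipping the outline — area = 376.00 mm². Checking containment: the cross-section at z = 18.9 is a subset of the cross-section at z = 17.1.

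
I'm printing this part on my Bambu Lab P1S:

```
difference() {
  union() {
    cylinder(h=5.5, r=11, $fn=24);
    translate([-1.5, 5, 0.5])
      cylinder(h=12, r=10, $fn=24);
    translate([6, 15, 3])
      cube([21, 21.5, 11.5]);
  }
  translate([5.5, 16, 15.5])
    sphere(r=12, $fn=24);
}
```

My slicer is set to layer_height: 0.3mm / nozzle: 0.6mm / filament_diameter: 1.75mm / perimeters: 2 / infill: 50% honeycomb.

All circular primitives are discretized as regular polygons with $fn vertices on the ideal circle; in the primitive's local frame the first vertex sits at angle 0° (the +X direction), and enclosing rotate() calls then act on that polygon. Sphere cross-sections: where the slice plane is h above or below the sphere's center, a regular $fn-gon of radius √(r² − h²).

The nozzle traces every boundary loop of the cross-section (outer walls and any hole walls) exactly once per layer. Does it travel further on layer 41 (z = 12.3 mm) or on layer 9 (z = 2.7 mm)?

layer 41 (z = 12.3 mm)

Layer 41 (z = 12.3): the cylinder does not reach this height (z outside [0, 5.5]); the r=10 cylinder at (-1.5, 5) gives a regular 24-gon of circumradius 10 (constant along its height) (perimeter = 2·24·10.000·sin(180°/24) = 62.65 mm); the cube at (6, 15) (footprint 21×21.5) is included at this height (perimeter 85.00 mm); Combining (union): the 2 present regions are separate (no shared area or edge), so areas and boundary lengths simply add and each stays a separate island — boundary = 147.65 mm; the sphere at (5.5, 16): section is a regular 24-gon, circumradius = √(r²−h²) = √(12²−3.2²) = 11.565 (perimeter = 2·24·11.565·sin(180°/24) = 72.46 mm); After the difference (first − rest): starting from that combined region, the r=12 sphere at (5.5, 16) partially overlaps it — only the 208.50 mm² overlap (of its 415.44 mm²) is removed, clipping the outline — boundary = 141.59 mm. So its perimeter = 141.59 mm. Layer 9 (z = 2.7): the r=11 cylinder contributes a regular 24-gon of circumradius 11 (perimeter = 2·24·11.000·sin(180°/24) = 68.92 mm); the r=10 cylinder at (-1.5, 5) contributes a regular 24-gon of circumradius 10 (perimeter = 2·24·10.000·sin(180°/24) = 62.65 mm); the cube at (6, 15) is not intersected at this z (z outside [3, 14.5]); Merging all regions: the regions partially overlap (shared area 233.30 mm²), so the edge portions inside another operand are dropped and the merged outline is re-measured after clipping — boundary = 76.56 mm; the sphere at (5.5, 16) does not reach this height (|z−center|=12.800 > r=12); Subtracting the remaining from the first: none of the subtracted shapes is present at this height, so the result so far is unchanged — boundary = 76.56 mm. So its perimeter = 76.56 mm. Layer 41 is larger (141.59 vs 76.56 mm).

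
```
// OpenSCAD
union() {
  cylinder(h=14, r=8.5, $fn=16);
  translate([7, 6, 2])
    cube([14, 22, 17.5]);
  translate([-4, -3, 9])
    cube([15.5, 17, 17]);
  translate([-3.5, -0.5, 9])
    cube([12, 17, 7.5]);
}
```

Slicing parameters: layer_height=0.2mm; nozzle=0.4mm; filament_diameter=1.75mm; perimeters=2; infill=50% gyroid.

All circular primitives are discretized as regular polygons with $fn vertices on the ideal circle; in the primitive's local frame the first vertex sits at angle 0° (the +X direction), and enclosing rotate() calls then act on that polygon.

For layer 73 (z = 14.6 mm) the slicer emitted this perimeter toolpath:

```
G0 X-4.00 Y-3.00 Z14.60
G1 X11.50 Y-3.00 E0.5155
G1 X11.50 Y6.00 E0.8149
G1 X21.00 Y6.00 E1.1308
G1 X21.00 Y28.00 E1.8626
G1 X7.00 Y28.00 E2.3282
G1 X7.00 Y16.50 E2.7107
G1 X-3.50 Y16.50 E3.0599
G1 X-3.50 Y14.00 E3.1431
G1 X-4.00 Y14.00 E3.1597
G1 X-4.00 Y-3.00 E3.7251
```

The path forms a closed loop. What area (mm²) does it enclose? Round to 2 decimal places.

561.75 mm²

Apply the shoelace formula to the sequence of (X, Y) vertices; enclosed area = 561.75 mm².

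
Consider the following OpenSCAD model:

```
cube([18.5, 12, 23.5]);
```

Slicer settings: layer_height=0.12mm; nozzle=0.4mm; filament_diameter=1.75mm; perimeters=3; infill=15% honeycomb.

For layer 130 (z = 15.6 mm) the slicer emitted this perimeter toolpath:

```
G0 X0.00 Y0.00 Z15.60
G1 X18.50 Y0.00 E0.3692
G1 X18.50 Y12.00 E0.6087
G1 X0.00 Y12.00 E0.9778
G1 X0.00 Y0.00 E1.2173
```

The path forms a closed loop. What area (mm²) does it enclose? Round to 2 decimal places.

222.00 mm²

Apply the shoelace formula to the sequence of (X, Y) vertices; enclosed area = 222.00 mm².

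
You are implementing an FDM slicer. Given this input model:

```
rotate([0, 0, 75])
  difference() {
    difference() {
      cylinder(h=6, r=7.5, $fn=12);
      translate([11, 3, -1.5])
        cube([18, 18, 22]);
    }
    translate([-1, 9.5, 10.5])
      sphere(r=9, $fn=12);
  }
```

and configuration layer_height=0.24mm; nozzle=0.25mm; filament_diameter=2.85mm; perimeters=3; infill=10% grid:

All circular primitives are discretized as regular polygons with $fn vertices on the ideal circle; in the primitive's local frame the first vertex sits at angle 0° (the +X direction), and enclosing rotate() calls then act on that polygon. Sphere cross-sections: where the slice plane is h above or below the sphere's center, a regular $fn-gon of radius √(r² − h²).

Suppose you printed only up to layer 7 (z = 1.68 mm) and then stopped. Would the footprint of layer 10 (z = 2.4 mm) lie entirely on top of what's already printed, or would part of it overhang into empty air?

entirely on top

Compare the two slices. At z = 1.68: the r=7.5 cylinder gives a regular 12-gon of circumradius 7.5 (constant along its height) (area = (12/2)·7.500²·sin(360°/12) = 168.75 mm²); the cube at (11, 3) is present — its section is the full 18×18 rectangle (area 324.00 mm²); Subtracting the remaining from the first: starting from the r=7.5 cylinder (168.75 mm²), the 18×18 cube at (11, 3) misses the remaining region (no effect) — area = 168.75 mm²; the r=9 sphere at (-1, 9.5) contributes a regular 12-gon of circumradius √(9²−8.82²) = 1.791 (area = (12/2)·1.791²·sin(360°/12) = 9.62 mm²); Taking the first minus the rest: starting from the result so far (168.75 mm²), the r=9 sphere at (-1, 9.5) misses the remaining region (no effect) — area = 168.75 mm²; (whole slice rotated 75° about Z — lengths, areas and connectivity unchanged). At z = 2.4: the cylinder: section is a regular 12-gon, circumradius r=7.5 (area = (12/2)·7.500²·sin(360°/12) = 168.75 mm²); the cube at (11, 3) (footprint 18×18) is included at this height (area 324.00 mm²); Taking the first minus the rest: starting from the r=7.5 cylinder (168.75 mm²), the 18×18 cube at (11, 3) misses the remaining region (no effect) — area = 168.75 mm²; the sphere at (-1, 9.5): section is a regular 12-gon, circumradius = √(r²−h²) = √(9²−8.1²) = 3.923 (area = (12/2)·3.923²·sin(360°/12) = 46.17 mm²); Taking the first minus the rest: starting from the result so far (168.75 mm²), the r=9 sphere at (-1, 9.5) partially overlaps it — only the 5.87 mm² overlap (of its 46.17 mm²) is removed, clipping the outline — area = 162.88 mm²; (rotated 75° about Z; rotation is an isometry so areas/perimeters/island counts are preserved). Checking containment: the cross-section at z = 2.4 is a subset of the cross-section at z = 1.68.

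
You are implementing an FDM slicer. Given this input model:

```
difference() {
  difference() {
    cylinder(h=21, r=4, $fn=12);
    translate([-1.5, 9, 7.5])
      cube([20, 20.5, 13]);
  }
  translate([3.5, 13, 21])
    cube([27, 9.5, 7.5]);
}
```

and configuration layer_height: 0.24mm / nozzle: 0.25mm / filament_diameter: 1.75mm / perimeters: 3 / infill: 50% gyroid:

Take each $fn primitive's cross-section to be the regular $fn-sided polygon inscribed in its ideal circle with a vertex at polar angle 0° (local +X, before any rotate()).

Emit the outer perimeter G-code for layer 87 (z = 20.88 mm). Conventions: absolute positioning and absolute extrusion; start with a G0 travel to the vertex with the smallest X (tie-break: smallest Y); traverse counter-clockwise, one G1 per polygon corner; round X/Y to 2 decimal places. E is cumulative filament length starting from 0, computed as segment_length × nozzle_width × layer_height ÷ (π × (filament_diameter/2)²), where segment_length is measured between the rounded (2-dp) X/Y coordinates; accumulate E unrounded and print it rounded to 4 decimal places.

G0 X-4.00 Y0.00 Z20.88
G1 X-3.46 Y-2.00 E0.0517
G1 X-2.00 Y-3.46 E0.1032
G1 X0.00 Y-4.00 E0.1549
G1 X2.00 Y-3.46 E0.2065
G1 X3.46 Y-2.00 E0.2580
G1 X4.00 Y0.00 E0.3097
G1 X3.46 Y2.00 E0.3614
G1 X2.00 Y3.46 E0.4129
G1 X0.00 Y4.00 E0.4646
G1 X-2.00 Y3.46 E0.5163
G1 X-3.46 Y2.00 E0.5678
G1 X-4.00 Y0.00 E0.6194

At z = 20.88 mm: the cylinder: section is a regular 12-gon, circumradius r=4; the cube at (-1.5, 9) is not intersected at this z (z outside [7.5, 20.5]); Taking the first minus the rest: none of the subtracted shapes is present at this height, so the r=4 cylinder is unchanged — 1 connected region; the cube at (3.5, 13) is absent (z outside [21, 28.5]); Subtracting the remaining from the first: none of the subtracted shapes is present at this height, so that combined region is unchanged — 1 connected region. The outline is a single polygon with 12 vertices. Extrusion per mm of travel: 0.25 × 0.24 / (π × 0.875²) = 0.024945. Accumulating E over each segment gives final E = 0.6194.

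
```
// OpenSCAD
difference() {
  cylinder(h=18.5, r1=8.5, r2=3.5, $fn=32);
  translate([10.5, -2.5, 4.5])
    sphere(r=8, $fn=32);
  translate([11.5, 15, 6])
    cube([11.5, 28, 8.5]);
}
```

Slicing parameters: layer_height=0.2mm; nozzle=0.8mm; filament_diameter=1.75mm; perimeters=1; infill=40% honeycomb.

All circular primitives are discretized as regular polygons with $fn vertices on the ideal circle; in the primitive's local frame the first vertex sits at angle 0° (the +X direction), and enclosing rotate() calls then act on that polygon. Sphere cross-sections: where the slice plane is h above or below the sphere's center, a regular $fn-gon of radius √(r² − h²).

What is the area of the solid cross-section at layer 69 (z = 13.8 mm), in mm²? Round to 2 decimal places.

At z = 13.8 mm: the cone contributes a regular 32-gon of circumradius 4.770 (interpolated between r1=8.5 and r2=3.5 at t=0.746) (area = (32/2)·4.770²·sin(360°/32) = 71.03 mm²); the sphere at (10.5, -2.5) is not intersected at this z (|z−center|=9.300 > r=8); the cube at (11.5, 15) is present — its section is the full 11.5×28 rectangle (area 322.00 mm²); After the difference (first − rest): starting from the cone (71.03 mm²), the 11.5×28 cube at (11.5, 15) misses the remaining region (no effect) — area = 71.03 mm². Overall, the cross-section is a single solid region. Net area = 71.03 mm².

71.03 mm²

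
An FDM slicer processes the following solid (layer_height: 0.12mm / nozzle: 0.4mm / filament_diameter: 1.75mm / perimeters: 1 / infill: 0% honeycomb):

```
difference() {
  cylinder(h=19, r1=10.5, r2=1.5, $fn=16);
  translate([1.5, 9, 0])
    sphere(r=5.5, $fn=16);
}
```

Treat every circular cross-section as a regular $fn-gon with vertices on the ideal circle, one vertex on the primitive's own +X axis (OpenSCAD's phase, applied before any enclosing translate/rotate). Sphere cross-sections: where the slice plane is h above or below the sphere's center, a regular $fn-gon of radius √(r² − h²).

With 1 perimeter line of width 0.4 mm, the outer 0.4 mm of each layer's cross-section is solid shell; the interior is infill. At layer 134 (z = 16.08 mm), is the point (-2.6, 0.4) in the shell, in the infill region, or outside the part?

At z = 16.08 mm: the cone contributes a regular 16-gon of circumradius 2.883 (interpolated between r1=10.5 and r2=1.5 at t=0.846); the sphere at (1.5, 9) does not reach this height (|z−center|=16.080 > r=5.5); Subtracting the remaining from the first: none of the subtracted shapes is present at this height, so the cone is unchanged — 1 connected region. Overall, the cross-section is a single solid region. The nearest boundary edge runs (-2.66, 1.10)→(-2.88, 0.00); distance from the point to it = 0.20 mm. The point is inside the cross-section, 0.20 mm from the nearest boundary — within the 0.4 mm shell band (1 × 0.4).

shell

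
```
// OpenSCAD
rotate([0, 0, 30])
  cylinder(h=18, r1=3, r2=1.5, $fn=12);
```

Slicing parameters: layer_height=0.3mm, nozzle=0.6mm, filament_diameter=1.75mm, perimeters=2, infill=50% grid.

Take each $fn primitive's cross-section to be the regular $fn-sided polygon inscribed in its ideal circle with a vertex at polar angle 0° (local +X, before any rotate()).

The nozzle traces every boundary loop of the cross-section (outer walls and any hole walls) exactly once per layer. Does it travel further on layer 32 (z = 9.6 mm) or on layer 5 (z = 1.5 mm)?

Layer 32 (z = 9.6): the cone contributes a regular 12-gon of circumradius 2.200 (interpolated between r1=3 and r2=1.5 at t=0.533) (perimeter = 2·12·2.200·sin(180°/12) = 13.67 mm); (rotated 30° about Z; rotation is an isometry so areas/perimeters/island counts are preserved). So its perimeter = 13.67 mm. Layer 5 (z = 1.5): the cone (r1=3→r2=1.5) has section circumradius 2.875 here — a regular 12-gon (perimeter = 2·12·2.875·sin(180°/12) = 17.86 mm); (rotated 30° about Z; rotation is an isometry so areas/perimeters/island counts are preserved). So its perimeter = 17.86 mm. Layer 5 is larger (17.86 vs 13.67 mm).

layer 5 (z = 1.5 mm)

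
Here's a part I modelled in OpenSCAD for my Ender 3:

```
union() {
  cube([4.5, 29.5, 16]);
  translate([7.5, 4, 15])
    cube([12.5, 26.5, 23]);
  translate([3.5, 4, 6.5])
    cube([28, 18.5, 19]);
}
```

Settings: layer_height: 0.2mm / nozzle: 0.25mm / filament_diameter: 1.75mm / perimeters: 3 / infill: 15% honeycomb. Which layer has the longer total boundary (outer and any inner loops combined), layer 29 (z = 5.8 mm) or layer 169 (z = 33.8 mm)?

layer 169 (z = 33.8 mm)

Layer 29 (z = 5.8): the cube (footprint 4.5×29.5) is included at this height (perimeter 68.00 mm); the cube at (7.5, 4) does not reach this height (z outside [15, 38]); the cube at (3.5, 4) does not reach this height (z outside [6.5, 25.5]); Taking the union: only the 4.5×29.5 cube is present, so the union is just that shape — boundary = 68.00 mm. So its perimeter = 68.00 mm. Layer 169 (z = 33.8): the cube is not intersected at this z (z outside [0, 16]); the cube at (7.5, 4) (footprint 12.5×26.5) is included at this height (perimeter 78.00 mm); the cube at (3.5, 4) is not intersected at this z (z outside [6.5, 25.5]); Combining (union): only the 12.5×26.5 cube at (7.5, 4) is present, so the union is just that shape — boundary = 78.00 mm. So its perimeter = 78.00 mm. Layer 169 is larger (78.00 vs 68.00 mm).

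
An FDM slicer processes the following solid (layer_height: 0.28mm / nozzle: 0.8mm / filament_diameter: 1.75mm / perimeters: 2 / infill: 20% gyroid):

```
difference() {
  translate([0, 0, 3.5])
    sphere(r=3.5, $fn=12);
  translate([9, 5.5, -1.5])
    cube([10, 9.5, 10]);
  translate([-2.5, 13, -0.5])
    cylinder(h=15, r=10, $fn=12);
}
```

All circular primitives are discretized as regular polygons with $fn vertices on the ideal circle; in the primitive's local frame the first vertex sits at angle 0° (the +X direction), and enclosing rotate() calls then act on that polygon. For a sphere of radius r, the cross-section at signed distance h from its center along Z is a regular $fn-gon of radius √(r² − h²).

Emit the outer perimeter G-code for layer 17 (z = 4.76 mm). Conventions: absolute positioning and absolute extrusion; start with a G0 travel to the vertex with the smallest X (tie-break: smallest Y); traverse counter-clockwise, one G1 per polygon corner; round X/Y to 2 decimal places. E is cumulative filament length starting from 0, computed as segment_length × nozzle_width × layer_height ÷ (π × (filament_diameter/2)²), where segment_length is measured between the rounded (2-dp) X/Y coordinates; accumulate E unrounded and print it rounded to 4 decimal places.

G0 X-3.27 Y0.00 Z4.76
G1 X-2.83 Y-1.63 E0.1572
G1 X-1.63 Y-2.83 E0.3153
G1 X0.00 Y-3.27 E0.4725
G1 X1.63 Y-2.83 E0.6297
G1 X2.83 Y-1.63 E0.7878
G1 X3.27 Y0.00 E0.9450
G1 X2.83 Y1.63 E1.1023
G1 X1.63 Y2.83 E1.2603
G1 X0.00 Y3.27 E1.4175
G1 X-1.63 Y2.83 E1.5748
G1 X-2.83 Y1.63 E1.7328
G1 X-3.27 Y0.00 E1.8900

At z = 4.76 mm: the sphere: section is a regular 12-gon, circumradius = √(r²−h²) = √(3.5²−1.26²) = 3.265; the 10×9.5 cube at (9, 5.5) contributes its full rectangle; the r=10 cylinder at (-2.5, 13) gives a regular 12-gon of circumradius 10 (constant along its height); Subtracting the remaining from the first: starting from the r=3.5 sphere, the 10×9.5 cube at (9, 5.5) misses the remaining region (no effect); the r=10 cylinder at (-2.5, 13) misses the remaining region (no effect) — 1 connected region. The outline is a single polygon with 12 vertices. Extrusion per mm of travel: 0.8 × 0.28 / (π × 0.875²) = 0.093128. Accumulating E over each segment gives final E = 1.8900.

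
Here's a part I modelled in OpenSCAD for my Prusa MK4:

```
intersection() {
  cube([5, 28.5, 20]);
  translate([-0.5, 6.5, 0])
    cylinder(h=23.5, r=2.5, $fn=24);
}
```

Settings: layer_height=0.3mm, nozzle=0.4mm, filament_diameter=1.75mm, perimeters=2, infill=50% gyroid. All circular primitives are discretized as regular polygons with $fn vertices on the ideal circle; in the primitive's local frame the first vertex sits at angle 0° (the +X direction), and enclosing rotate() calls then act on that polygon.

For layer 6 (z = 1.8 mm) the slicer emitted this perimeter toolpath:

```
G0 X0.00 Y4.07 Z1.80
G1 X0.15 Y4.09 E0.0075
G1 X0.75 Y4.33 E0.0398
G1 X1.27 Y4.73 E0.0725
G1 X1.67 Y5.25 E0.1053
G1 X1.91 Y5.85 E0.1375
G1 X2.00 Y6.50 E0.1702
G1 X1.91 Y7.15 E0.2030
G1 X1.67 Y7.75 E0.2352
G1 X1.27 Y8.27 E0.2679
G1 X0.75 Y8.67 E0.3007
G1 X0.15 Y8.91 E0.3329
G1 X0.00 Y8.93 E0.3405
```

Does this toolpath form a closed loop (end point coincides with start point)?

no

Start point (G0): (0.00, 4.07). End point (last G1): the path does not return to the start — open.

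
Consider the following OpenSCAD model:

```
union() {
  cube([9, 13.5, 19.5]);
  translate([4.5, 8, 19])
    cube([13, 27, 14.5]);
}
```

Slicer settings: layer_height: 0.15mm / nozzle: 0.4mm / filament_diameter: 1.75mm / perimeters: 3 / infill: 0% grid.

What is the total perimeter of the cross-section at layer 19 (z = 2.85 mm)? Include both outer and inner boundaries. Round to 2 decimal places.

45.00 mm

At z = 2.85 mm: the cube is present — its section is the full 9×13.5 rectangle (perimeter 45.00 mm); the cube at (4.5, 8) is absent (z outside [19, 33.5]); Merging all regions: only the 9×13.5 cube is present, so the union is just that shape — boundary = 45.00 mm. Overall, the cross-section is a single solid region. Total boundary length (outer) = 45.00 mm.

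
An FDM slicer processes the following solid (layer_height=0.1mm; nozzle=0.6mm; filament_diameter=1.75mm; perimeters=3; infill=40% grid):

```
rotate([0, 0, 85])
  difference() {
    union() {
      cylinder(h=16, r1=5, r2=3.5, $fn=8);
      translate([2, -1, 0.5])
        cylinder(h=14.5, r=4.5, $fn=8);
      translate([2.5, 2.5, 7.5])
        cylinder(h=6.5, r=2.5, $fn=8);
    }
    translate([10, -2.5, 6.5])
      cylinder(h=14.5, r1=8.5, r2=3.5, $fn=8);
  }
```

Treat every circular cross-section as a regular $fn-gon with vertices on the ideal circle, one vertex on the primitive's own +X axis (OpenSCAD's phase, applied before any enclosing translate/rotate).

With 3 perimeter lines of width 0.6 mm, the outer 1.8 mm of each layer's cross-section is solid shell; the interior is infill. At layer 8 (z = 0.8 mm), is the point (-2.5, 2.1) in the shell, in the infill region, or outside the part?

At z = 0.8 mm: the cone (r1=5→r2=3.5) has section circumradius 4.925 here — a regular 8-gon; the r=4.5 cylinder at (2, -1) gives a regular 8-gon of circumradius 4.5 (constant along its height); the cylinder at (2.5, 2.5) is not intersected at this z (z outside [7.5, 14]); Merging all regions: the regions partially overlap (shared area 42.74 mm²), so overlapping operands fuse into one piece — 1 connected region; the cone at (10, -2.5) is absent (z outside [6.5, 21]); After the difference (first − rest): none of the subtracted shapes is present at this height, so the result so far is unchanged — 1 connected region; (whole slice rotated 85° about Z — lengths, areas and connectivity unchanged). Overall, the cross-section is a single solid region. Undo the 85° rotation: the query point maps to (1.874, 2.674) in the un-rotated model frame. The nearest boundary edge runs (0.00, 4.92)→(3.48, 3.48); distance from the point to it = 1.36 mm. The point is inside the cross-section, 1.36 mm from the nearest boundary — within the 1.8 mm shell band (3 × 0.6).

shell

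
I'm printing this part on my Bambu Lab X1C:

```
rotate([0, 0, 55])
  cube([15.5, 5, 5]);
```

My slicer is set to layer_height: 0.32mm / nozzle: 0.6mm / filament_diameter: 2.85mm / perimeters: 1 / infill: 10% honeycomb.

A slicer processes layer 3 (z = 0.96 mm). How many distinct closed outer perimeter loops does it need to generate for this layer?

At z = 0.96 mm: the 15.5×5 cube contributes its full rectangle; (whole slice rotated 55° about Z — lengths, areas and connectivity unchanged). The result has 1 disconnected region.

1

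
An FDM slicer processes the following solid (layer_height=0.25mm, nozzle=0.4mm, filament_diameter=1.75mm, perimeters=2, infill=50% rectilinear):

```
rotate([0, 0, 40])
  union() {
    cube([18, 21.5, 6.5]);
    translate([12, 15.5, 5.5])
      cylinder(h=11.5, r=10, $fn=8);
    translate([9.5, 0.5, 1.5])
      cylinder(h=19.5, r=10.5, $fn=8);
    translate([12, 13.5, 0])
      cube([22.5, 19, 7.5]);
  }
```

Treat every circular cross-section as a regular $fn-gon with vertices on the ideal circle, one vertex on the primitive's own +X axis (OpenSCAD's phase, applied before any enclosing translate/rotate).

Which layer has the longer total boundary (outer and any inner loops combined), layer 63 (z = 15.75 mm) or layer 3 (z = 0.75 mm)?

Layer 63 (z = 15.75): the cube does not reach this height (z outside [0, 6.5]); the r=10 cylinder at (12, 15.5) gives a regular 8-gon of circumradius 10 (constant along its height) (perimeter = 2·8·10.000·sin(180°/8) = 61.23 mm); the r=10.5 cylinder at (9.5, 0.5) gives a regular 8-gon of circumradius 10.5 (constant along its height) (perimeter = 2·8·10.500·sin(180°/8) = 64.29 mm); the cube at (12, 13.5) is absent (z outside [0, 7.5]); Combining (union): the regions partially overlap (shared area 34.96 mm²), so the edge portions inside another operand are dropped and the merged outline is re-measured after clipping — boundary = 98.16 mm; (rotated 40° about Z; rotation is an isometry so areas/perimeters/island counts are preserved). So its perimeter = 98.16 mm. Layer 3 (z = 0.75): the cube is present — its section is the full 18×21.5 rectangle (perimeter 79.00 mm); the cylinder at (12, 15.5) is absent (z outside [5.5, 17]); the cylinder at (9.5, 0.5) is not intersected at this z (z outside [1.5, 21]); the 22.5×19 cube at (12, 13.5) contributes its full rectangle (perimeter 83.00 mm); Taking the union: the regions partially overlap (shared area 48.00 mm²), so the edge portions inside another operand are dropped and the merged outline is re-measured after clipping — boundary = 134.00 mm; (whole slice rotated 40° about Z — lengths, areas and connectivity unchanged). So its perimeter = 134.00 mm. Layer 3 is larger (134.00 vs 98.16 mm).

layer 3 (z = 0.75 mm)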